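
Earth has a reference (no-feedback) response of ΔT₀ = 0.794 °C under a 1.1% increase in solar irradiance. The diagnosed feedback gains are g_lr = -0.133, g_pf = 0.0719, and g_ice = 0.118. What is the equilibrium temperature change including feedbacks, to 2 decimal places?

Total gain g = -0.133 + 0.0719 + 0.118 = 0.0569.
Amplification A = 1/(1 − 0.0569) = 1.06.
ΔT = 0.794 × 1.06 = 0.84 °C.

0.84 °C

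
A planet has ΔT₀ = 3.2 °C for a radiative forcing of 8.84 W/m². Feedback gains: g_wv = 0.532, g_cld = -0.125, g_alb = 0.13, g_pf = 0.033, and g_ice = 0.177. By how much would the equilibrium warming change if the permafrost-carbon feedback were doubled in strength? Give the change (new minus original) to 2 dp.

1.90 °C

Original: g = 0.747, ΔT = 3.2/(1−0.747) = 12.6482 °C.
With doubled permafrost-carbon: g' = 0.78, ΔT' = 3.2/(1−0.78) = 14.5455 °C.
Change = 14.5455 − 12.6482 = 1.90 °C.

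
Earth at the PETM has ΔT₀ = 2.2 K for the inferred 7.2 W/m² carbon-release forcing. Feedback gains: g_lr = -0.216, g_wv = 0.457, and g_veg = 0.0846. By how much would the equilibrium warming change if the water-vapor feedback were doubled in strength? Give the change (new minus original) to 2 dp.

6.86 K

Original: g = 0.3256, ΔT = 2.2/(1−0.3256) = 3.2622 K.
With doubled water-vapor: g' = 0.7826, ΔT' = 2.2/(1−0.7826) = 10.1196 K.
Change = 10.1196 − 3.2622 = 6.86 K.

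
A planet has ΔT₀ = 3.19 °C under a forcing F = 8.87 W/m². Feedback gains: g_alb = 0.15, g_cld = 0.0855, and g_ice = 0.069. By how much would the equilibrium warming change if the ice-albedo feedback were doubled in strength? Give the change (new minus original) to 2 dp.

Original: g = 0.3045, ΔT = 3.19/(1−0.3045) = 4.5866 °C.
With doubled ice-albedo: g' = 0.3735, ΔT' = 3.19/(1−0.3735) = 5.0918 °C.
Change = 5.0918 − 4.5866 = 0.51 °C.

0.51 °C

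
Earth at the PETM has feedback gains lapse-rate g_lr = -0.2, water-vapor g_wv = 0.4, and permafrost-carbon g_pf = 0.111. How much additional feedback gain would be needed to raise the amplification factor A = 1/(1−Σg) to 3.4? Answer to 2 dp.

0.39

Current total gain = 0.311.
Target gain for A = 3.4: g* = 1 − 1/3.4 = 0.7059.
Additional gain needed = 0.7059 − 0.311 = 0.39.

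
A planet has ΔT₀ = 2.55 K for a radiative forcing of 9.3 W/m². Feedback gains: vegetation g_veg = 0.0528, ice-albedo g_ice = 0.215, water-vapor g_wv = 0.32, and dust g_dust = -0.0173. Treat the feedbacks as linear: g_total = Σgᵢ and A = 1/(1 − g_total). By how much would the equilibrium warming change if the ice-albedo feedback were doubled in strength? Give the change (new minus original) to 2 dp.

Original: g = 0.5705, ΔT = 2.55/(1−0.5705) = 5.9371 K.
With doubled ice-albedo: g' = 0.7855, ΔT' = 2.55/(1−0.7855) = 11.8881 K.
Change = 11.8881 − 5.9371 = 5.95 K.

5.95 K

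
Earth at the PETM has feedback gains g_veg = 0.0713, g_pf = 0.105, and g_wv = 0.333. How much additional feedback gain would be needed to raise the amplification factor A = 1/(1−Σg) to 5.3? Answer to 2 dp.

Current total gain = 0.5093.
Target gain for A = 5.3: g* = 1 − 1/5.3 = 0.8113.
Additional gain needed = 0.8113 − 0.5093 = 0.30.

0.30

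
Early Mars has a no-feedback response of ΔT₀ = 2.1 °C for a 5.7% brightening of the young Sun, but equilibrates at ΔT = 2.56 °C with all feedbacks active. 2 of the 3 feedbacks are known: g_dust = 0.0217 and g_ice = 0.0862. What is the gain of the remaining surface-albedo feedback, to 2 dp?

Amplification A = ΔT/ΔT₀ = 2.56/2.1 = 1.219.
Total gain g = 1 − 1/A = 1 − 1/1.219 = 0.1797.
Known gains sum to 0.0217 + 0.0862 = 0.1079.
g_alb = 0.1797 − 0.1079 = 0.07.

0.07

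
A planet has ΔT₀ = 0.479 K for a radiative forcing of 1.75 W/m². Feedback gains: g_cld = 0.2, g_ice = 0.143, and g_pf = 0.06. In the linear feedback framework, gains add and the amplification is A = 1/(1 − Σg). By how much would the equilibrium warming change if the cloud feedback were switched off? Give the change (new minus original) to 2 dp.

Original: g = 0.403, ΔT = 0.479/(1−0.403) = 0.8023 K.
Without cloud: g' = 0.203, ΔT' = 0.479/(1−0.203) = 0.6010 K.
Change = 0.6010 − 0.8023 = -0.20 K.

-0.20 K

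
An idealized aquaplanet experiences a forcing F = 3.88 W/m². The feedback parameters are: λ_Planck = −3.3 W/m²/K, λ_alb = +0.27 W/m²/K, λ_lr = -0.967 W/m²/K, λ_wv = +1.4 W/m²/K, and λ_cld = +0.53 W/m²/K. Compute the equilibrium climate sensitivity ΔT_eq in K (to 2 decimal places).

Net feedback parameter λ = (−3.3) + (+0.27) + (-0.967) + (+1.4) + (+0.53) = -2.067 W/m²/K.
ΔT = −F/λ = −3.88/(-2.067) = 1.88 K.

1.88 K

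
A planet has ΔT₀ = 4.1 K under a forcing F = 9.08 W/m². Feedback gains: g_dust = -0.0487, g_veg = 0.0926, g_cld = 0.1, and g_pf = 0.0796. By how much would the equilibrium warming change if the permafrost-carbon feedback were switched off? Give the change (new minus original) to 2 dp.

-0.49 K

Original: g = 0.2235, ΔT = 4.1/(1−0.2235) = 5.2801 K.
Without permafrost-carbon: g' = 0.1439, ΔT' = 4.1/(1−0.1439) = 4.7892 K.
Change = 4.7892 − 5.2801 = -0.49 K.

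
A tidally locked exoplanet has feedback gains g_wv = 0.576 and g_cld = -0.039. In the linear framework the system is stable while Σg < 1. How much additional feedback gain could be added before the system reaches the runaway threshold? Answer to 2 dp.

Current total gain = 0.576 − 0.039 = 0.537.
Margin to runaway = 1 − 0.537 = 0.46.

0.46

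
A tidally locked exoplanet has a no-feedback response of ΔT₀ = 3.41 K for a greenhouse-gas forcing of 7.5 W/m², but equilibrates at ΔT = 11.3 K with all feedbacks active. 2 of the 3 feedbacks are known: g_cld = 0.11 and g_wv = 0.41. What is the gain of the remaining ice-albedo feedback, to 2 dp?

0.18

Amplification A = ΔT/ΔT₀ = 11.3/3.41 = 3.314.
Total gain g = 1 − 1/A = 1 − 1/3.314 = 0.6982.
Known gains sum to 0.11 + 0.41 = 0.52.
g_ice = 0.6982 − 0.52 = 0.18.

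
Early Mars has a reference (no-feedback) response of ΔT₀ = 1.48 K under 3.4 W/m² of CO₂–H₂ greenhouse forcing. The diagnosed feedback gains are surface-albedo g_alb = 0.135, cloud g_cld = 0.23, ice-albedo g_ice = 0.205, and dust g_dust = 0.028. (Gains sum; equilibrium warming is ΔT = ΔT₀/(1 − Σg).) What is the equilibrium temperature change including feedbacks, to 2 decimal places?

Total gain g = 0.135 + 0.23 + 0.205 + 0.028 = 0.598.
Amplification A = 1/(1 − 0.598) = 2.488.
ΔT = 1.48 × 2.488 = 3.68 K.

3.68 K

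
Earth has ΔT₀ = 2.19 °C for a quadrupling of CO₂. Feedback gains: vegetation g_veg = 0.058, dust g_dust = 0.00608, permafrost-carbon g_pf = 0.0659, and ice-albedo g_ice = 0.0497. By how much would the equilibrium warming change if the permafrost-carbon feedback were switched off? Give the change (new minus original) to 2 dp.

-0.20 °C

Original: g = 0.17968, ΔT = 2.19/(1−0.17968) = 2.6697 °C.
Without permafrost-carbon: g' = 0.11378, ΔT' = 2.19/(1−0.11378) = 2.4712 °C.
Change = 2.4712 − 2.6697 = -0.20 °C.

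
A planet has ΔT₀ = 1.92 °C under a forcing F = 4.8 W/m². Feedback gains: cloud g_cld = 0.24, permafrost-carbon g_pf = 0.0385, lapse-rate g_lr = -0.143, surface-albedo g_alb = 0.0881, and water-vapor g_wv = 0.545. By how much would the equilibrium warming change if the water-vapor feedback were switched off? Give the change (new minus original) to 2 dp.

-5.82 °C

Original: g = 0.7686, ΔT = 1.92/(1−0.7686) = 8.2973 °C.
Without water-vapor: g' = 0.2236, ΔT' = 1.92/(1−0.2236) = 2.4730 °C.
Change = 2.4730 − 8.2973 = -5.82 °C.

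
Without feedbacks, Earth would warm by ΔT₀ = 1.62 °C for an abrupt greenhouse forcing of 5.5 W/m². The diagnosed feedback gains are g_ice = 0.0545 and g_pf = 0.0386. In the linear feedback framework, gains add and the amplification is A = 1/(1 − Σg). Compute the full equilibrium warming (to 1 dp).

1.8 °C

Total gain g = 0.0545 + 0.0386 = 0.0931.
Amplification A = 1/(1 − 0.0931) = 1.103.
ΔT = 1.62 × 1.103 = 1.8 °C.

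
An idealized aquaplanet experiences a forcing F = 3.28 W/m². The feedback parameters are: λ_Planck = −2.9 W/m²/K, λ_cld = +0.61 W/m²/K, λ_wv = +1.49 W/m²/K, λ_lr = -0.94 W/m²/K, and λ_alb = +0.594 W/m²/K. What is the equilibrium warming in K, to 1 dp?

Net feedback parameter λ = (−2.9) + (+0.61) + (+1.49) + (-0.94) + (+0.594) = -1.146 W/m²/K.
ΔT = −F/λ = −3.28/(-1.146) = 2.9 K.

2.9 K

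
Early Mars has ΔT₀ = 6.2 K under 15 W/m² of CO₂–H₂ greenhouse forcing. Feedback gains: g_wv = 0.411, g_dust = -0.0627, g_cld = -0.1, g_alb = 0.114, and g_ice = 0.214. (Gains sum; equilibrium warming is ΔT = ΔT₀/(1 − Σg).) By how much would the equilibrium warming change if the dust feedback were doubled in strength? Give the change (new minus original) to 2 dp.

Original: g = 0.5763, ΔT = 6.2/(1−0.5763) = 14.6330 K.
With doubled dust: g' = 0.5136, ΔT' = 6.2/(1−0.5136) = 12.7467 K.
Change = 12.7467 − 14.6330 = -1.89 K.

-1.89 K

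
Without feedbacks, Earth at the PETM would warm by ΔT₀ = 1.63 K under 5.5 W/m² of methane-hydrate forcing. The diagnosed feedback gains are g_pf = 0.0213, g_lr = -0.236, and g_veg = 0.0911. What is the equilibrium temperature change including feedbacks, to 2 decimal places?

1.45 K

Total gain g = 0.0213 − 0.236 + 0.0911 = -0.1236.
Amplification A = 1/(1 + 0.1236) = 0.89.
ΔT = 1.63 × 0.89 = 1.45 K.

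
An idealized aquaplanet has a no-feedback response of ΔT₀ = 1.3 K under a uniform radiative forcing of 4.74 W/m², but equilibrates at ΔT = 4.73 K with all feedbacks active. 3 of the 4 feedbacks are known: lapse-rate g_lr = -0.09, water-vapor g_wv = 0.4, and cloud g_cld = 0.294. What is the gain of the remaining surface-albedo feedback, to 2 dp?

Amplification A = ΔT/ΔT₀ = 4.73/1.3 = 3.638.
Total gain g = 1 − 1/A = 1 − 1/3.638 = 0.7251.
Known gains sum to -0.09 + 0.4 + 0.294 = 0.604.
g_alb = 0.7251 − 0.604 = 0.12.

0.12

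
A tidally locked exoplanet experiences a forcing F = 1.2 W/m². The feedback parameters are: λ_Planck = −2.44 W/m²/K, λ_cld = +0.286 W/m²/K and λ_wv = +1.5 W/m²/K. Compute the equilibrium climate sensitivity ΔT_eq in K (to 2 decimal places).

1.83 K

Net feedback parameter λ = (−2.44) + (+0.286) + (+1.5) = -0.654 W/m²/K.
ΔT = −F/λ = −1.2/(-0.654) = 1.83 K.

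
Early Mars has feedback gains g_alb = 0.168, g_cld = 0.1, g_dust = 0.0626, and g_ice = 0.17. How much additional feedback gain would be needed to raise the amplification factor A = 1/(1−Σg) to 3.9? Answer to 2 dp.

0.24

Current total gain = 0.5006.
Target gain for A = 3.9: g* = 1 − 1/3.9 = 0.7436.
Additional gain needed = 0.7436 − 0.5006 = 0.24.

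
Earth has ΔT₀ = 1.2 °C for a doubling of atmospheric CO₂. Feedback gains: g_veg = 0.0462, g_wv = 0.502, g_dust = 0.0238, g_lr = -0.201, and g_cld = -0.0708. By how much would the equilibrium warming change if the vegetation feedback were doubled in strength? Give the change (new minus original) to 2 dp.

Original: g = 0.3002, ΔT = 1.2/(1−0.3002) = 1.7148 °C.
With doubled vegetation: g' = 0.3464, ΔT' = 1.2/(1−0.3464) = 1.8360 °C.
Change = 1.8360 − 1.7148 = 0.12 °C.

0.12 °C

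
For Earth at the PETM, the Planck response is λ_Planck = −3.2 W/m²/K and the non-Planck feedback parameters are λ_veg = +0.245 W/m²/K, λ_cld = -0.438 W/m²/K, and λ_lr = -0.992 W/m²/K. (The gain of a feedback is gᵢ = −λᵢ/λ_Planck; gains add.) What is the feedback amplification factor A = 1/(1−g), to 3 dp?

Convert to gains: g_veg = 0.245/3.2 = 0.07656; g_cld = -0.438/3.2 = -0.1369; g_lr = -0.992/3.2 = -0.31.
Total gain g = -0.37034.
A = 1/(1 + 0.37034) = 0.730.

0.730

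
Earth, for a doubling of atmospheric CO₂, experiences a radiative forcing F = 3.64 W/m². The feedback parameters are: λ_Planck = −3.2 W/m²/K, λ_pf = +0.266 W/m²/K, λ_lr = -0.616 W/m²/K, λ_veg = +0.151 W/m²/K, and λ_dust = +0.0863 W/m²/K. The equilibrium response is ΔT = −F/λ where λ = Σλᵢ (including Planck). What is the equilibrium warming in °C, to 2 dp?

1.10 °C

Net feedback parameter λ = (−3.2) + (+0.266) + (-0.616) + (+0.151) + (+0.0863) = -3.3127 W/m²/K.
ΔT = −F/λ = −3.64/(-3.3127) = 1.10 °C.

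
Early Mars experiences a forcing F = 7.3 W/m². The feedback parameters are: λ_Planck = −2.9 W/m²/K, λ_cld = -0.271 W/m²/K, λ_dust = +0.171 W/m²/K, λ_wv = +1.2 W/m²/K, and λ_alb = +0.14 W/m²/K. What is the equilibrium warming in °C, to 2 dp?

Net feedback parameter λ = (−2.9) + (-0.271) + (+0.171) + (+1.2) + (+0.14) = -1.66 W/m²/K.
ΔT = −F/λ = −7.3/(-1.66) = 4.40 °C.

4.40 °C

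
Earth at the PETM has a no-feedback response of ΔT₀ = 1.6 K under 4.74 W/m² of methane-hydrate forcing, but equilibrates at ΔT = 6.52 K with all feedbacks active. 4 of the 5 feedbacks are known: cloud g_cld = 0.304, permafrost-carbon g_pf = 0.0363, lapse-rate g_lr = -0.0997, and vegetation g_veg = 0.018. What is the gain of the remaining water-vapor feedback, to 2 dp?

Amplification A = ΔT/ΔT₀ = 6.52/1.6 = 4.075.
Total gain g = 1 − 1/A = 1 − 1/4.075 = 0.7546.
Known gains sum to 0.304 + 0.0363 − 0.0997 + 0.018 = 0.2586.
g_wv = 0.7546 − 0.2586 = 0.50.

0.50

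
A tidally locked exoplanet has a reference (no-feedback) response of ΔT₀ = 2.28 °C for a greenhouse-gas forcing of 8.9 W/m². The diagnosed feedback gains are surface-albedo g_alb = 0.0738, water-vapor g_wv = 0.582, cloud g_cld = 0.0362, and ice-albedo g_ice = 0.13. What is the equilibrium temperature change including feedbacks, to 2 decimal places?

Total gain g = 0.0738 + 0.582 + 0.0362 + 0.13 = 0.822.
Amplification A = 1/(1 − 0.822) = 5.618.
ΔT = 2.28 × 5.618 = 12.81 °C.

12.81 °C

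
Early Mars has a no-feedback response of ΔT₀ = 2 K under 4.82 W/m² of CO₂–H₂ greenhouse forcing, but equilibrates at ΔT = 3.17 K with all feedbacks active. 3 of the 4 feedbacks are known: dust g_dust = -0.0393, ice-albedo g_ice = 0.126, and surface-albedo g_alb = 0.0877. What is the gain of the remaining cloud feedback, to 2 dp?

0.19

Amplification A = ΔT/ΔT₀ = 3.17/2 = 1.585.
Total gain g = 1 − 1/A = 1 − 1/1.585 = 0.3691.
Known gains sum to -0.0393 + 0.126 + 0.0877 = 0.1744.
g_cld = 0.3691 − 0.1744 = 0.19.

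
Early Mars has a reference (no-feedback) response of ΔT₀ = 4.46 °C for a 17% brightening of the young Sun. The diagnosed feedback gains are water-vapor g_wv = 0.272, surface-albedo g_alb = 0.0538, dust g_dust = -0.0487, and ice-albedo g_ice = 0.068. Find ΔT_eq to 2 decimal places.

Total gain g = 0.272 + 0.0538 − 0.0487 + 0.068 = 0.3451.
Amplification A = 1/(1 − 0.3451) = 1.527.
ΔT = 4.46 × 1.527 = 6.81 °C.

6.81 °C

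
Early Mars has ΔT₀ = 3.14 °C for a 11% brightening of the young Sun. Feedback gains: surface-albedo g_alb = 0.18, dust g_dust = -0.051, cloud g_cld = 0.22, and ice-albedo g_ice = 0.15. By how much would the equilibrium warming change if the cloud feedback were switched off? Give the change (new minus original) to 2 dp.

-1.91 °C

Original: g = 0.499, ΔT = 3.14/(1−0.499) = 6.2675 °C.
Without cloud: g' = 0.279, ΔT' = 3.14/(1−0.279) = 4.3551 °C.
Change = 4.3551 − 6.2675 = -1.91 °C.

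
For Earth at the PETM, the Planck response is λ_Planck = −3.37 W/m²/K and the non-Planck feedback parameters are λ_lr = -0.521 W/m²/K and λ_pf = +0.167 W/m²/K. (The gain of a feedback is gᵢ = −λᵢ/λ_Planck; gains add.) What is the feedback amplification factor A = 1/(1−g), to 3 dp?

Convert to gains: g_lr = -0.521/3.37 = -0.1546; g_pf = 0.167/3.37 = 0.04955.
Total gain g = -0.10505.
A = 1/(1 + 0.10505) = 0.905.

0.905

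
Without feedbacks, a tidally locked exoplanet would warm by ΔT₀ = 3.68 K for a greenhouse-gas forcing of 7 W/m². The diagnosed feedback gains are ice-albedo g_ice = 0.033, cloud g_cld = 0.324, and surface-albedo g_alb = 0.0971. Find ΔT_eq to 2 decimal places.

Total gain g = 0.033 + 0.324 + 0.0971 = 0.4541.
Amplification A = 1/(1 − 0.4541) = 1.832.
ΔT = 3.68 × 1.832 = 6.74 K.

6.74 K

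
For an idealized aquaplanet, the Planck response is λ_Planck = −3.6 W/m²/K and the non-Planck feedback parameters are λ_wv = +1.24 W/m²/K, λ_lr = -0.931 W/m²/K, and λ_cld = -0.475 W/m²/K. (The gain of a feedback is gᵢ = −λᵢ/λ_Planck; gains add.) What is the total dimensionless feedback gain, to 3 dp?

-0.046

Convert to gains: g_wv = 1.24/3.6 = 0.3444; g_lr = -0.931/3.6 = -0.2586; g_cld = -0.475/3.6 = -0.1319.
Total gain g = -0.0461.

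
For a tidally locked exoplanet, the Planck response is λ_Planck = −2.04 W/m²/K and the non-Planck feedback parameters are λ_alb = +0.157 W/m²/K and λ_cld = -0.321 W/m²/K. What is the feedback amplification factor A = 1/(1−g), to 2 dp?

0.93

Convert to gains: g_alb = 0.157/2.04 = 0.07696; g_cld = -0.321/2.04 = -0.1574.
Total gain g = -0.08044.
A = 1/(1 + 0.08044) = 0.93.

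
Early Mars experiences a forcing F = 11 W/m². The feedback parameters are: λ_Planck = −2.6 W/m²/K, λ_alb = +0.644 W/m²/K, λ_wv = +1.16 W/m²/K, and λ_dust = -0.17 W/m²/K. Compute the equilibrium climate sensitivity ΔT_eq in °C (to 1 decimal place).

Net feedback parameter λ = (−2.6) + (+0.644) + (+1.16) + (-0.17) = -0.966 W/m²/K.
ΔT = −F/λ = −11/(-0.966) = 11.4 °C.

11.4 °C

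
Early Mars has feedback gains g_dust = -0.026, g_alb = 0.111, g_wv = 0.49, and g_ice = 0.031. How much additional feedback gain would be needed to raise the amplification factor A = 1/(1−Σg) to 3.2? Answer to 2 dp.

Current total gain = 0.606.
Target gain for A = 3.2: g* = 1 − 1/3.2 = 0.6875.
Additional gain needed = 0.6875 − 0.606 = 0.08.

0.08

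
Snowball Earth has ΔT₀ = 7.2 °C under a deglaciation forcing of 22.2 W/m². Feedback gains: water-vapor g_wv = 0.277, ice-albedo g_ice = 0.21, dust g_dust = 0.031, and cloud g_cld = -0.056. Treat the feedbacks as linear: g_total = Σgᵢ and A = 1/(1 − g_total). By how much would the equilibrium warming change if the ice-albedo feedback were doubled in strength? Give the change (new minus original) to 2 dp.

8.57 °C

Original: g = 0.462, ΔT = 7.2/(1−0.462) = 13.3829 °C.
With doubled ice-albedo: g' = 0.672, ΔT' = 7.2/(1−0.672) = 21.9512 °C.
Change = 21.9512 − 13.3829 = 8.57 °C.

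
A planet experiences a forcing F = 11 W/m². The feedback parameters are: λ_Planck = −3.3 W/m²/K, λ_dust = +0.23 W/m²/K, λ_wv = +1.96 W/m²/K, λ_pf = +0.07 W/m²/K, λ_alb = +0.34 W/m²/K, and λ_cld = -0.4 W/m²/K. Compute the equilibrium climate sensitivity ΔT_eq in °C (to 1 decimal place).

Net feedback parameter λ = (−3.3) + (+0.23) + (+1.96) + (+0.07) + (+0.34) + (-0.4) = -1.1 W/m²/K.
ΔT = −F/λ = −11/(-1.1) = 10.0 °C.

10.0 °C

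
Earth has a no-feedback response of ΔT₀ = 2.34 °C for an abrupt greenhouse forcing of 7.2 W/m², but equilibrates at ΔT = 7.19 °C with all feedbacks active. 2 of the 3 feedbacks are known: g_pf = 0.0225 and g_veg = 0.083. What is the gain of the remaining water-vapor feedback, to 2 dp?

Amplification A = ΔT/ΔT₀ = 7.19/2.34 = 3.073.
Total gain g = 1 − 1/A = 1 − 1/3.073 = 0.6746.
Known gains sum to 0.0225 + 0.083 = 0.1055.
g_wv = 0.6746 − 0.1055 = 0.57.

0.57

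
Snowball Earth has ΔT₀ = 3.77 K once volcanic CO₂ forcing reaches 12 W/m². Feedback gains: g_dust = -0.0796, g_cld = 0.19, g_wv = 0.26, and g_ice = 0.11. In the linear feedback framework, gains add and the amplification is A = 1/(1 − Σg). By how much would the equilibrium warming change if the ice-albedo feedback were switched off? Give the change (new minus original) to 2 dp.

Original: g = 0.4804, ΔT = 3.77/(1−0.4804) = 7.2556 K.
Without ice-albedo: g' = 0.3704, ΔT' = 3.77/(1−0.3704) = 5.9879 K.
Change = 5.9879 − 7.2556 = -1.27 K.

-1.27 K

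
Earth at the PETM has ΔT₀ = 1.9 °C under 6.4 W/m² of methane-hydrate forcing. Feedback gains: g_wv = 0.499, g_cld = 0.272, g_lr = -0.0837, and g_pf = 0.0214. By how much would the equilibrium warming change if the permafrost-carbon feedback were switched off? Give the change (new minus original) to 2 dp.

Original: g = 0.7087, ΔT = 1.9/(1−0.7087) = 6.5225 °C.
Without permafrost-carbon: g' = 0.6873, ΔT' = 1.9/(1−0.6873) = 6.0761 °C.
Change = 6.0761 − 6.5225 = -0.45 °C.

-0.45 °C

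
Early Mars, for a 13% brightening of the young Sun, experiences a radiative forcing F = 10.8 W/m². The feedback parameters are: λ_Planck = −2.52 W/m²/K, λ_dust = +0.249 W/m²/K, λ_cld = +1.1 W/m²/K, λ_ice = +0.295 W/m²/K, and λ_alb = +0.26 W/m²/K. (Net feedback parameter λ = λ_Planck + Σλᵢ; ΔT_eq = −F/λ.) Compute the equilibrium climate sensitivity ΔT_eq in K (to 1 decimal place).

Net feedback parameter λ = (−2.52) + (+0.249) + (+1.1) + (+0.295) + (+0.26) = -0.616 W/m²/K.
ΔT = −F/λ = −10.8/(-0.616) = 17.5 K.

17.5 K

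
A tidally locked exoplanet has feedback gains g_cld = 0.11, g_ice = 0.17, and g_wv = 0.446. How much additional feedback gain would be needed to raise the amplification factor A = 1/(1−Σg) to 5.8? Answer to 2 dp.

Current total gain = 0.726.
Target gain for A = 5.8: g* = 1 − 1/5.8 = 0.8276.
Additional gain needed = 0.8276 − 0.726 = 0.10.

0.10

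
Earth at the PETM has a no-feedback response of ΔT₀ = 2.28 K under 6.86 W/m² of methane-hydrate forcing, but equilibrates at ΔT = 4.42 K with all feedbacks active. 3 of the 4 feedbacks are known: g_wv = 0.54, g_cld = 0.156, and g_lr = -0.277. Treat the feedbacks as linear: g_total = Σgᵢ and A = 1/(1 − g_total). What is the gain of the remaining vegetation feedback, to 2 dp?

0.07

Amplification A = ΔT/ΔT₀ = 4.42/2.28 = 1.939.
Total gain g = 1 − 1/A = 1 − 1/1.939 = 0.4843.
Known gains sum to 0.54 + 0.156 − 0.277 = 0.419.
g_veg = 0.4843 − 0.419 = 0.07.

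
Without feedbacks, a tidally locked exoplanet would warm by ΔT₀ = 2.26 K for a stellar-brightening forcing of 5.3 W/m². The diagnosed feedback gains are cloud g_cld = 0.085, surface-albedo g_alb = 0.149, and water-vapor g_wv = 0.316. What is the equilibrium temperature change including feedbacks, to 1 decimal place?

5.0 K

Total gain g = 0.085 + 0.149 + 0.316 = 0.55.
Amplification A = 1/(1 − 0.55) = 2.222.
ΔT = 2.26 × 2.222 = 5.0 K.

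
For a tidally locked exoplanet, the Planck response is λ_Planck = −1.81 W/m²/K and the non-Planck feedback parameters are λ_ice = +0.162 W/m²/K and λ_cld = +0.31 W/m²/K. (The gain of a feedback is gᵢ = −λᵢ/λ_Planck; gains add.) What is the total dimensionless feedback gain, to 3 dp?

Convert to gains: g_ice = 0.162/1.81 = 0.0895; g_cld = 0.31/1.81 = 0.1713.
Total gain g = 0.2608.

0.261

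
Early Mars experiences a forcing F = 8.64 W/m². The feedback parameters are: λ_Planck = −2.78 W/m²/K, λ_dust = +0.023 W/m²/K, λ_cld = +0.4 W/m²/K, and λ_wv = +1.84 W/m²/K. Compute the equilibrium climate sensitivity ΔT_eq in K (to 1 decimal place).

16.7 K

Net feedback parameter λ = (−2.78) + (+0.023) + (+0.4) + (+1.84) = -0.517 W/m²/K.
ΔT = −F/λ = −8.64/(-0.517) = 16.7 K.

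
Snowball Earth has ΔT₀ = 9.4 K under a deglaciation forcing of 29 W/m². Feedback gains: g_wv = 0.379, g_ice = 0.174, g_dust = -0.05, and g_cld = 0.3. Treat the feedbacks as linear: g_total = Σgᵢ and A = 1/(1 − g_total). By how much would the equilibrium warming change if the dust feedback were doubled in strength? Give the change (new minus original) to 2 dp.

-9.66 K

Original: g = 0.803, ΔT = 9.4/(1−0.803) = 47.7157 K.
With doubled dust: g' = 0.753, ΔT' = 9.4/(1−0.753) = 38.0567 K.
Change = 38.0567 − 47.7157 = -9.66 K.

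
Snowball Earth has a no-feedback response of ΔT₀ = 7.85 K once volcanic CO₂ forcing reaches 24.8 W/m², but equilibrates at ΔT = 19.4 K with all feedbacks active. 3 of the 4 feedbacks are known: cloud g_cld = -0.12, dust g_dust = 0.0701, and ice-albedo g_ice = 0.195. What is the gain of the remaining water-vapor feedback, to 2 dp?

Amplification A = ΔT/ΔT₀ = 19.4/7.85 = 2.471.
Total gain g = 1 − 1/A = 1 − 1/2.471 = 0.5953.
Known gains sum to -0.12 + 0.0701 + 0.195 = 0.1451.
g_wv = 0.5953 − 0.1451 = 0.45.

0.45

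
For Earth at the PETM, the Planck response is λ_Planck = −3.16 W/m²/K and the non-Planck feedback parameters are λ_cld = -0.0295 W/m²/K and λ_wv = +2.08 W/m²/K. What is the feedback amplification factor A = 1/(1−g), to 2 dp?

Convert to gains: g_cld = -0.0295/3.16 = -0.009335; g_wv = 2.08/3.16 = 0.6582.
Total gain g = 0.648865.
A = 1/(1 − 0.648865) = 2.85.

2.85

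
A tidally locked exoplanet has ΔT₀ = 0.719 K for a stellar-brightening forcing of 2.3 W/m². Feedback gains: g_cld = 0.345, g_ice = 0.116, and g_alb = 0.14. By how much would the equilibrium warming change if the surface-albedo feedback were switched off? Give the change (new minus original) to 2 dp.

-0.47 K

Original: g = 0.601, ΔT = 0.719/(1−0.601) = 1.8020 K.
Without surface-albedo: g' = 0.461, ΔT' = 0.719/(1−0.461) = 1.3340 K.
Change = 1.3340 − 1.8020 = -0.47 K.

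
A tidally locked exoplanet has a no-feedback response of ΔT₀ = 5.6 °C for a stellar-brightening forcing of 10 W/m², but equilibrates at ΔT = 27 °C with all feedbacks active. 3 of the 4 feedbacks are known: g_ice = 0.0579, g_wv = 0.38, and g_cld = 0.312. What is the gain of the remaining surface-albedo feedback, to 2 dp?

0.04

Amplification A = ΔT/ΔT₀ = 27/5.6 = 4.821.
Total gain g = 1 − 1/A = 1 − 1/4.821 = 0.7926.
Known gains sum to 0.0579 + 0.38 + 0.312 = 0.7499.
g_alb = 0.7926 − 0.7499 = 0.04.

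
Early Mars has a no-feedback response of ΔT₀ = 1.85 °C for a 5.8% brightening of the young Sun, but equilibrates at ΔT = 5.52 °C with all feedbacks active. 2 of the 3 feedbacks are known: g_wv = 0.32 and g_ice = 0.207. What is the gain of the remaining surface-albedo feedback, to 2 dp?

Amplification A = ΔT/ΔT₀ = 5.52/1.85 = 2.984.
Total gain g = 1 − 1/A = 1 − 1/2.984 = 0.6649.
Known gains sum to 0.32 + 0.207 = 0.527.
g_alb = 0.6649 − 0.527 = 0.14.

0.14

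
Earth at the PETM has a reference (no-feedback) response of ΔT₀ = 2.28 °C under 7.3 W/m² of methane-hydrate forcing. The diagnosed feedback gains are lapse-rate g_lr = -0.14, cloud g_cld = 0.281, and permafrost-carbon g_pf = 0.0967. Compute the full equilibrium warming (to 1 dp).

3.0 °C

Total gain g = -0.14 + 0.281 + 0.0967 = 0.2377.
Amplification A = 1/(1 − 0.2377) = 1.312.
ΔT = 2.28 × 1.312 = 3.0 °C.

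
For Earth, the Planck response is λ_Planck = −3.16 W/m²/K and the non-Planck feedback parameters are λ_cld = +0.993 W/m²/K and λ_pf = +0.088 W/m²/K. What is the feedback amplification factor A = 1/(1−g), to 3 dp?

Convert to gains: g_cld = 0.993/3.16 = 0.3142; g_pf = 0.088/3.16 = 0.02785.
Total gain g = 0.34205.
A = 1/(1 − 0.34205) = 1.520.

1.520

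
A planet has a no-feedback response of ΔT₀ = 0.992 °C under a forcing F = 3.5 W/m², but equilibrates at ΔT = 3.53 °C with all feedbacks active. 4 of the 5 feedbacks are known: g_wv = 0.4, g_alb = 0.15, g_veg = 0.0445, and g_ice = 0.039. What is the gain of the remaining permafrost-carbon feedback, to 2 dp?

0.09

Amplification A = ΔT/ΔT₀ = 3.53/0.992 = 3.558.
Total gain g = 1 − 1/A = 1 − 1/3.558 = 0.7189.
Known gains sum to 0.4 + 0.15 + 0.0445 + 0.039 = 0.6335.
g_pf = 0.7189 − 0.6335 = 0.09.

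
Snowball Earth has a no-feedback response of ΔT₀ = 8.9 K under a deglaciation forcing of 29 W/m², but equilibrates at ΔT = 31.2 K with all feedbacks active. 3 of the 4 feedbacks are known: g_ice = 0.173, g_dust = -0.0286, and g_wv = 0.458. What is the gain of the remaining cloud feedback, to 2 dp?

Amplification A = ΔT/ΔT₀ = 31.2/8.9 = 3.506.
Total gain g = 1 − 1/A = 1 − 1/3.506 = 0.7148.
Known gains sum to 0.173 − 0.0286 + 0.458 = 0.6024.
g_cld = 0.7148 − 0.6024 = 0.11.

0.11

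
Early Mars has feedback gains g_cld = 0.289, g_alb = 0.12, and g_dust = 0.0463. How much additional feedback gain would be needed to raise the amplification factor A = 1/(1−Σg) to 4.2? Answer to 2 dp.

Current total gain = 0.4553.
Target gain for A = 4.2: g* = 1 − 1/4.2 = 0.7619.
Additional gain needed = 0.7619 − 0.4553 = 0.31.

0.31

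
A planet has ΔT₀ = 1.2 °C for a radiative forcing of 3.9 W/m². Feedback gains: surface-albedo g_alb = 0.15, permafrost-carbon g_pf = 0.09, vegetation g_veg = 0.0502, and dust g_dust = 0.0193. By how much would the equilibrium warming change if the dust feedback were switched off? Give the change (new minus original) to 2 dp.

-0.05 °C

Original: g = 0.3095, ΔT = 1.2/(1−0.3095) = 1.7379 °C.
Without dust: g' = 0.2902, ΔT' = 1.2/(1−0.2902) = 1.6906 °C.
Change = 1.6906 − 1.7379 = -0.05 °C.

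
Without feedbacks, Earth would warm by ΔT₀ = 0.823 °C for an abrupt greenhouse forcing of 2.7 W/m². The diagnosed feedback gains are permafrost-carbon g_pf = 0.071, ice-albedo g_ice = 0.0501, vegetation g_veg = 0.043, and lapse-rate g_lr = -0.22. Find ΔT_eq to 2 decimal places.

Total gain g = 0.071 + 0.0501 + 0.043 − 0.22 = -0.0559.
Amplification A = 1/(1 + 0.0559) = 0.9471.
ΔT = 0.823 × 0.9471 = 0.78 °C.

0.78 °C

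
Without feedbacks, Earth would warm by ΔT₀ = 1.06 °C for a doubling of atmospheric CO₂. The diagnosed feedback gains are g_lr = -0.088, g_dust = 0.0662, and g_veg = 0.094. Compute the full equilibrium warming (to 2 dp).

1.14 °C

Total gain g = -0.088 + 0.0662 + 0.094 = 0.0722.
Amplification A = 1/(1 − 0.0722) = 1.078.
ΔT = 1.06 × 1.078 = 1.14 °C.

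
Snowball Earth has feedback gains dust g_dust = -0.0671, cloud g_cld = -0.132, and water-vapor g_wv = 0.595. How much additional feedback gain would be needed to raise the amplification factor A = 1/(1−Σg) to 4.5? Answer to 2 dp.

0.38

Current total gain = 0.3959.
Target gain for A = 4.5: g* = 1 − 1/4.5 = 0.7778.
Additional gain needed = 0.7778 − 0.3959 = 0.38.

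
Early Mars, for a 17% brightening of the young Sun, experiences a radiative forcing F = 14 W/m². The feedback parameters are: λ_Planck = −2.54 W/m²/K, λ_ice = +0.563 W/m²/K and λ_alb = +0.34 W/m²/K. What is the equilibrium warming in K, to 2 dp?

8.55 K

Net feedback parameter λ = (−2.54) + (+0.563) + (+0.34) = -1.637 W/m²/K.
ΔT = −F/λ = −14/(-1.637) = 8.55 K.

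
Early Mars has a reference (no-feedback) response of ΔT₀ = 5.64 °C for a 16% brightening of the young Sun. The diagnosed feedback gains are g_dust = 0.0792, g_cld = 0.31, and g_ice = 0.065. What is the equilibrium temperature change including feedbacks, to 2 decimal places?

Total gain g = 0.0792 + 0.31 + 0.065 = 0.4542.
Amplification A = 1/(1 − 0.4542) = 1.832.
ΔT = 5.64 × 1.832 = 10.33 °C.

10.33 °C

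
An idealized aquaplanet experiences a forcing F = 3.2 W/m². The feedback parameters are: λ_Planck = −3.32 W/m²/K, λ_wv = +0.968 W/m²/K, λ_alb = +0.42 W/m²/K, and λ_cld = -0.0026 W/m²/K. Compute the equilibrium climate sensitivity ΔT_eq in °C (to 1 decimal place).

Net feedback parameter λ = (−3.32) + (+0.968) + (+0.42) + (-0.0026) = -1.9346 W/m²/K.
ΔT = −F/λ = −3.2/(-1.9346) = 1.7 °C.

1.7 °C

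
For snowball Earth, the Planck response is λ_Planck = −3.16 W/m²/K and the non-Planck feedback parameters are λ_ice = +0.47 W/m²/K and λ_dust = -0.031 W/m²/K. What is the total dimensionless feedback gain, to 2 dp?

0.14

Convert to gains: g_ice = 0.47/3.16 = 0.1487; g_dust = -0.031/3.16 = -0.00981.
Total gain g = 0.13889.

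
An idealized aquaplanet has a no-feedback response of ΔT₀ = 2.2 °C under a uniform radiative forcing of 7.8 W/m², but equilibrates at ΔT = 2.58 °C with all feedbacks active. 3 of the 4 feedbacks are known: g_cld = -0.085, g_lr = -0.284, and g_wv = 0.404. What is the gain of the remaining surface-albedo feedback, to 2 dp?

Amplification A = ΔT/ΔT₀ = 2.58/2.2 = 1.173.
Total gain g = 1 − 1/A = 1 − 1/1.173 = 0.1475.
Known gains sum to -0.085 − 0.284 + 0.404 = 0.035.
g_alb = 0.1475 − 0.035 = 0.11.

0.11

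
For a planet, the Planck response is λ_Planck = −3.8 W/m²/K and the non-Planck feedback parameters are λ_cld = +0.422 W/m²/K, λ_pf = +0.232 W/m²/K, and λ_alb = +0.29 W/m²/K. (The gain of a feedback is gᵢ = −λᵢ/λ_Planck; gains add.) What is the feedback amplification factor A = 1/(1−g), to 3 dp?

1.331

Convert to gains: g_cld = 0.422/3.8 = 0.1111; g_pf = 0.232/3.8 = 0.06105; g_alb = 0.29/3.8 = 0.07632.
Total gain g = 0.24847.
A = 1/(1 − 0.24847) = 1.331.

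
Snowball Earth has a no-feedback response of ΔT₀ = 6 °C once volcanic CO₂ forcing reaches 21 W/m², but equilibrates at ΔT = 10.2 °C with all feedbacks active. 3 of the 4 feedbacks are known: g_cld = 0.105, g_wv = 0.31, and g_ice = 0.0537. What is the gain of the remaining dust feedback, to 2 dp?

Amplification A = ΔT/ΔT₀ = 10.2/6 = 1.7.
Total gain g = 1 − 1/A = 1 − 1/1.7 = 0.4118.
Known gains sum to 0.105 + 0.31 + 0.0537 = 0.4687.
g_dust = 0.4118 − 0.4687 = -0.06.

-0.06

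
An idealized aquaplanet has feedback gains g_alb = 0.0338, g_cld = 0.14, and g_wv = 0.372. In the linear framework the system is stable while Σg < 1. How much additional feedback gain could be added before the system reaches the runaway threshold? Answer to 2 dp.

0.45

Current total gain = 0.0338 + 0.14 + 0.372 = 0.5458.
Margin to runaway = 1 − 0.5458 = 0.45.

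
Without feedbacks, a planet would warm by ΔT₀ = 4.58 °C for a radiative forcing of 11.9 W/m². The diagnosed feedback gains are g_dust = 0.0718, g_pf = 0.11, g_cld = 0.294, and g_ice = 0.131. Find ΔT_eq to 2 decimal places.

Total gain g = 0.0718 + 0.11 + 0.294 + 0.131 = 0.6068.
Amplification A = 1/(1 − 0.6068) = 2.543.
ΔT = 4.58 × 2.543 = 11.65 °C.

11.65 °C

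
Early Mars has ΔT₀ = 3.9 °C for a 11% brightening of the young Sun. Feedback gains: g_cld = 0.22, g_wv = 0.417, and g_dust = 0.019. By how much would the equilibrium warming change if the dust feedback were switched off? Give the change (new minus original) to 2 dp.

-0.59 °C

Original: g = 0.656, ΔT = 3.9/(1−0.656) = 11.3372 °C.
Without dust: g' = 0.637, ΔT' = 3.9/(1−0.637) = 10.7438 °C.
Change = 10.7438 − 11.3372 = -0.59 °C.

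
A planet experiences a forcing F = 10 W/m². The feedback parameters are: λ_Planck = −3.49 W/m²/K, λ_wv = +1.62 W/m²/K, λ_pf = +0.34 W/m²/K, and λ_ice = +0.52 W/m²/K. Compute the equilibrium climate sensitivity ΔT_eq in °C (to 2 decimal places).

9.90 °C

Net feedback parameter λ = (−3.49) + (+1.62) + (+0.34) + (+0.52) = -1.01 W/m²/K.
ΔT = −F/λ = −10/(-1.01) = 9.90 °C.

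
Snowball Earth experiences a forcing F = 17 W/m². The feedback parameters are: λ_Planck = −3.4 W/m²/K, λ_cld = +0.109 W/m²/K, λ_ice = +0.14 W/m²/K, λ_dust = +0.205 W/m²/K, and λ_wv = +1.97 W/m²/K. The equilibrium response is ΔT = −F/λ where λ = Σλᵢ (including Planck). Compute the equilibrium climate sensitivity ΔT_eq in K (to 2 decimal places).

Net feedback parameter λ = (−3.4) + (+0.109) + (+0.14) + (+0.205) + (+1.97) = -0.976 W/m²/K.
ΔT = −F/λ = −17/(-0.976) = 17.42 K.

17.42 K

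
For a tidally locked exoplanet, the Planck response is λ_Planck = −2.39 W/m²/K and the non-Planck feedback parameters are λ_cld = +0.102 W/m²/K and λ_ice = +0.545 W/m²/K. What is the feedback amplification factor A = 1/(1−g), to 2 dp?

Convert to gains: g_cld = 0.102/2.39 = 0.04268; g_ice = 0.545/2.39 = 0.228.
Total gain g = 0.27068.
A = 1/(1 − 0.27068) = 1.37.

1.37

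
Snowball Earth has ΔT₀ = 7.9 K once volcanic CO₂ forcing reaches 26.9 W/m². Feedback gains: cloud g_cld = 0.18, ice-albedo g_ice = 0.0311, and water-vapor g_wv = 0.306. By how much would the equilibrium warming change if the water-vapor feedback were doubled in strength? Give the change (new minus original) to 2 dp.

28.30 K

Original: g = 0.5171, ΔT = 7.9/(1−0.5171) = 16.3595 K.
With doubled water-vapor: g' = 0.8231, ΔT' = 7.9/(1−0.8231) = 44.6580 K.
Change = 44.6580 − 16.3595 = 28.30 K.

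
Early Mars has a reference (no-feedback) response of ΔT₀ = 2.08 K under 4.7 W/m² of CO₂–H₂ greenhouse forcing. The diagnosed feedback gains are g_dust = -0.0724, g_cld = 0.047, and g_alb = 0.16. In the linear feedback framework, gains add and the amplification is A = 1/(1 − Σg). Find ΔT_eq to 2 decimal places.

2.40 K

Total gain g = -0.0724 + 0.047 + 0.16 = 0.1346.
Amplification A = 1/(1 − 0.1346) = 1.156.
ΔT = 2.08 × 1.156 = 2.40 K.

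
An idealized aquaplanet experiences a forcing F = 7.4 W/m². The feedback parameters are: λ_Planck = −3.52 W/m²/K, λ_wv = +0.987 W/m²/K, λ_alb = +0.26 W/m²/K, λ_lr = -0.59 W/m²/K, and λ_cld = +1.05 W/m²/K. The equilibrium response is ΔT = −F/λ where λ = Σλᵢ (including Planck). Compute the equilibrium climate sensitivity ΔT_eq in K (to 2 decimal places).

Net feedback parameter λ = (−3.52) + (+0.987) + (+0.26) + (-0.59) + (+1.05) = -1.813 W/m²/K.
ΔT = −F/λ = −7.4/(-1.813) = 4.08 K.

4.08 K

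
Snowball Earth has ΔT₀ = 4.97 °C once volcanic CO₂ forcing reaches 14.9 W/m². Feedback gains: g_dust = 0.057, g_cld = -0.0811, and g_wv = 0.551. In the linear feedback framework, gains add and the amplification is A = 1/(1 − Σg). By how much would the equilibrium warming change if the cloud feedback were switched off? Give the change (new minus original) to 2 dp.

2.17 °C

Original: g = 0.5269, ΔT = 4.97/(1−0.5269) = 10.5052 °C.
Without cloud: g' = 0.608, ΔT' = 4.97/(1−0.608) = 12.6786 °C.
Change = 12.6786 − 10.5052 = 2.17 °C.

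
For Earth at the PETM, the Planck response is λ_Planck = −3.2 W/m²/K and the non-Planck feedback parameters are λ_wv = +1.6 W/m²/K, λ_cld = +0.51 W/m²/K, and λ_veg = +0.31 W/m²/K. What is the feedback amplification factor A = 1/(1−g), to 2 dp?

4.10

Convert to gains: g_wv = 1.6/3.2 = 0.5; g_cld = 0.51/3.2 = 0.1594; g_veg = 0.31/3.2 = 0.09687.
Total gain g = 0.75627.
A = 1/(1 − 0.75627) = 4.10.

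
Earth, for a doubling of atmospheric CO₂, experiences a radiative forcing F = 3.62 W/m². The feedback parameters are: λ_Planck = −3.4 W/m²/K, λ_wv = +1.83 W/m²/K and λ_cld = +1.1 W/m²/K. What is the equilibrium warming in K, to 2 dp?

Net feedback parameter λ = (−3.4) + (+1.83) + (+1.1) = -0.47 W/m²/K.
ΔT = −F/λ = −3.62/(-0.47) = 7.70 K.

7.70 K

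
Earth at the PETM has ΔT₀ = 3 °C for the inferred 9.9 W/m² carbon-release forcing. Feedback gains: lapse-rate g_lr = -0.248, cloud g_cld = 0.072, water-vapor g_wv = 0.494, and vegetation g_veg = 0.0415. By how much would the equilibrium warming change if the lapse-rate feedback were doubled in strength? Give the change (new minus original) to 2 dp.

-1.31 °C

Original: g = 0.3595, ΔT = 3/(1−0.3595) = 4.6838 °C.
With doubled lapse-rate: g' = 0.1115, ΔT' = 3/(1−0.1115) = 3.3765 °C.
Change = 3.3765 − 4.6838 = -1.31 °C.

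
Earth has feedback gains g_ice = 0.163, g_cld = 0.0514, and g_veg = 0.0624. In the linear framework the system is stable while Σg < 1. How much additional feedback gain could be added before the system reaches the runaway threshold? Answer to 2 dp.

0.72

Current total gain = 0.163 + 0.0514 + 0.0624 = 0.2768.
Margin to runaway = 1 − 0.2768 = 0.72.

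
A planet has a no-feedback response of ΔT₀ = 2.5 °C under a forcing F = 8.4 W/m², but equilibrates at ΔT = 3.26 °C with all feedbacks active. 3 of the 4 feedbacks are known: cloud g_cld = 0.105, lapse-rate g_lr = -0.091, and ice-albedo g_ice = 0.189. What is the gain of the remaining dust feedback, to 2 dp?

Amplification A = ΔT/ΔT₀ = 3.26/2.5 = 1.304.
Total gain g = 1 − 1/A = 1 − 1/1.304 = 0.2331.
Known gains sum to 0.105 − 0.091 + 0.189 = 0.203.
g_dust = 0.2331 − 0.203 = 0.03.

0.03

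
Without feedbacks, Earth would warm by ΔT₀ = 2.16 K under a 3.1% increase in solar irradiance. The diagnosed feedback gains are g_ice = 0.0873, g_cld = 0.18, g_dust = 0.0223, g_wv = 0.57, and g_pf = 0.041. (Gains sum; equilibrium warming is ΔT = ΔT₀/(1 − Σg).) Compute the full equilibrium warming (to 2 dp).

21.73 K

Total gain g = 0.0873 + 0.18 + 0.0223 + 0.57 + 0.041 = 0.9006.
Amplification A = 1/(1 − 0.9006) = 10.06.
ΔT = 2.16 × 10.06 = 21.73 K.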